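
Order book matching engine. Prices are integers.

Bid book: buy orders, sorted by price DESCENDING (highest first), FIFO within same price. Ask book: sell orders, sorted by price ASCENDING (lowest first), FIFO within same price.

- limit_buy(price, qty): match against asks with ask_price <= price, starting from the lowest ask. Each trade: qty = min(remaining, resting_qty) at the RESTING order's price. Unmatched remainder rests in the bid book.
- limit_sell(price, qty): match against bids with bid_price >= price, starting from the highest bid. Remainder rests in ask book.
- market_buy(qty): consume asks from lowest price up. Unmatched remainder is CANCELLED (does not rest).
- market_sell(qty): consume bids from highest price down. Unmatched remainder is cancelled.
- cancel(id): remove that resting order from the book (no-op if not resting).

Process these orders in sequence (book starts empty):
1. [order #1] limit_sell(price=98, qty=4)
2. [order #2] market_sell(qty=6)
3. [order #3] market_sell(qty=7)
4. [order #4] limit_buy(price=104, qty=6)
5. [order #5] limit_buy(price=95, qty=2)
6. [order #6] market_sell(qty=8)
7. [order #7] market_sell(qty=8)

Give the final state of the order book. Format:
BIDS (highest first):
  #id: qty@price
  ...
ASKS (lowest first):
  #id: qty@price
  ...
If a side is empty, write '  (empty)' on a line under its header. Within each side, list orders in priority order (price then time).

Answer: BIDS (highest first):
  (empty)
ASKS (lowest first):
  (empty)

Derivation:
After op 1 [order #1] limit_sell(price=98, qty=4): fills=none; bids=[-] asks=[#1:4@98]
After op 2 [order #2] market_sell(qty=6): fills=none; bids=[-] asks=[#1:4@98]
After op 3 [order #3] market_sell(qty=7): fills=none; bids=[-] asks=[#1:4@98]
After op 4 [order #4] limit_buy(price=104, qty=6): fills=#4x#1:4@98; bids=[#4:2@104] asks=[-]
After op 5 [order #5] limit_buy(price=95, qty=2): fills=none; bids=[#4:2@104 #5:2@95] asks=[-]
After op 6 [order #6] market_sell(qty=8): fills=#4x#6:2@104 #5x#6:2@95; bids=[-] asks=[-]
After op 7 [order #7] market_sell(qty=8): fills=none; bids=[-] asks=[-]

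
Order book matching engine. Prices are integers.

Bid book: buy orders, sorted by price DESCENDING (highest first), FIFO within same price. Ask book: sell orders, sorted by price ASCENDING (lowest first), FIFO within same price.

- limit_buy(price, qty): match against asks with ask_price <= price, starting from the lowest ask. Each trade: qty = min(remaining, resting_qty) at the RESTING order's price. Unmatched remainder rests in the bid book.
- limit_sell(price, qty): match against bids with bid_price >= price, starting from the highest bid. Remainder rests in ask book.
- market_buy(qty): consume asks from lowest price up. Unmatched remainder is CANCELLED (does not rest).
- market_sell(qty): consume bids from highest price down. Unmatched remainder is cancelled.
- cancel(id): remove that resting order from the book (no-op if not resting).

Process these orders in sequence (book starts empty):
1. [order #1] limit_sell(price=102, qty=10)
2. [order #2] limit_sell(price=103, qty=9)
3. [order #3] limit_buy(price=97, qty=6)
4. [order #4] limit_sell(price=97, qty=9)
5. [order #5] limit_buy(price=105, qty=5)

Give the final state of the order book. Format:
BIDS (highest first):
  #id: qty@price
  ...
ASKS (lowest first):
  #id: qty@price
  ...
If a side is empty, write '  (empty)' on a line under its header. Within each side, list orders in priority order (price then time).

After op 1 [order #1] limit_sell(price=102, qty=10): fills=none; bids=[-] asks=[#1:10@102]
After op 2 [order #2] limit_sell(price=103, qty=9): fills=none; bids=[-] asks=[#1:10@102 #2:9@103]
After op 3 [order #3] limit_buy(price=97, qty=6): fills=none; bids=[#3:6@97] asks=[#1:10@102 #2:9@103]
After op 4 [order #4] limit_sell(price=97, qty=9): fills=#3x#4:6@97; bids=[-] asks=[#4:3@97 #1:10@102 #2:9@103]
After op 5 [order #5] limit_buy(price=105, qty=5): fills=#5x#4:3@97 #5x#1:2@102; bids=[-] asks=[#1:8@102 #2:9@103]

Answer: BIDS (highest first):
  (empty)
ASKS (lowest first):
  #1: 8@102
  #2: 9@103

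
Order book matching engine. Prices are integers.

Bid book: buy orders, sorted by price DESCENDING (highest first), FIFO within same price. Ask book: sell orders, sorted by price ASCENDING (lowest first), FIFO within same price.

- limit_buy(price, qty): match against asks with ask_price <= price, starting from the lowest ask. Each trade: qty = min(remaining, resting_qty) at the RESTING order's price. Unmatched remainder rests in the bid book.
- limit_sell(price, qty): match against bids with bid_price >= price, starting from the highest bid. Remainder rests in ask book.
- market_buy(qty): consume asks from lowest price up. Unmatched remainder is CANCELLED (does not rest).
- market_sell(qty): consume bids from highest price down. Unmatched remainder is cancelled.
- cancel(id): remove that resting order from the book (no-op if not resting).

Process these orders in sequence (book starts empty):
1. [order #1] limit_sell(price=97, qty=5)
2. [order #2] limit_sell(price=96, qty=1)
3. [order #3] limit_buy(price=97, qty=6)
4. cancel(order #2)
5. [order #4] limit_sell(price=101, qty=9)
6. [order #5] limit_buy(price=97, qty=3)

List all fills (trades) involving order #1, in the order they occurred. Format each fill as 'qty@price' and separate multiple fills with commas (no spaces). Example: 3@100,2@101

After op 1 [order #1] limit_sell(price=97, qty=5): fills=none; bids=[-] asks=[#1:5@97]
After op 2 [order #2] limit_sell(price=96, qty=1): fills=none; bids=[-] asks=[#2:1@96 #1:5@97]
After op 3 [order #3] limit_buy(price=97, qty=6): fills=#3x#2:1@96 #3x#1:5@97; bids=[-] asks=[-]
After op 4 cancel(order #2): fills=none; bids=[-] asks=[-]
After op 5 [order #4] limit_sell(price=101, qty=9): fills=none; bids=[-] asks=[#4:9@101]
After op 6 [order #5] limit_buy(price=97, qty=3): fills=none; bids=[#5:3@97] asks=[#4:9@101]

Answer: 5@97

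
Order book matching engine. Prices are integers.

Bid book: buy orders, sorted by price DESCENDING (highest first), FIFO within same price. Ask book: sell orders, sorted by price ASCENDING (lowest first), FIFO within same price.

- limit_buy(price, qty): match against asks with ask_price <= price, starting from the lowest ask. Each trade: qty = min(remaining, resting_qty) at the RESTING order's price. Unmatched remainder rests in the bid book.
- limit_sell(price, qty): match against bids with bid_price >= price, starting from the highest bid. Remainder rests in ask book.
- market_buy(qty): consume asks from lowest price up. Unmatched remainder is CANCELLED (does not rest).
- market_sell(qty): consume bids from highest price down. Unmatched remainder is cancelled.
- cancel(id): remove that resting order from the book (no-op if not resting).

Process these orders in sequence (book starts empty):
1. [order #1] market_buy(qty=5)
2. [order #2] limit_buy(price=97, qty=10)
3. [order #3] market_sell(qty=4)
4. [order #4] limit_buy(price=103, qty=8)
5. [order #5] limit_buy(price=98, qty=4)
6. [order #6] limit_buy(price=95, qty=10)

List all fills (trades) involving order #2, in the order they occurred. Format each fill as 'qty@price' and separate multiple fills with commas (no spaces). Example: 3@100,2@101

After op 1 [order #1] market_buy(qty=5): fills=none; bids=[-] asks=[-]
After op 2 [order #2] limit_buy(price=97, qty=10): fills=none; bids=[#2:10@97] asks=[-]
After op 3 [order #3] market_sell(qty=4): fills=#2x#3:4@97; bids=[#2:6@97] asks=[-]
After op 4 [order #4] limit_buy(price=103, qty=8): fills=none; bids=[#4:8@103 #2:6@97] asks=[-]
After op 5 [order #5] limit_buy(price=98, qty=4): fills=none; bids=[#4:8@103 #5:4@98 #2:6@97] asks=[-]
After op 6 [order #6] limit_buy(price=95, qty=10): fills=none; bids=[#4:8@103 #5:4@98 #2:6@97 #6:10@95] asks=[-]

Answer: 4@97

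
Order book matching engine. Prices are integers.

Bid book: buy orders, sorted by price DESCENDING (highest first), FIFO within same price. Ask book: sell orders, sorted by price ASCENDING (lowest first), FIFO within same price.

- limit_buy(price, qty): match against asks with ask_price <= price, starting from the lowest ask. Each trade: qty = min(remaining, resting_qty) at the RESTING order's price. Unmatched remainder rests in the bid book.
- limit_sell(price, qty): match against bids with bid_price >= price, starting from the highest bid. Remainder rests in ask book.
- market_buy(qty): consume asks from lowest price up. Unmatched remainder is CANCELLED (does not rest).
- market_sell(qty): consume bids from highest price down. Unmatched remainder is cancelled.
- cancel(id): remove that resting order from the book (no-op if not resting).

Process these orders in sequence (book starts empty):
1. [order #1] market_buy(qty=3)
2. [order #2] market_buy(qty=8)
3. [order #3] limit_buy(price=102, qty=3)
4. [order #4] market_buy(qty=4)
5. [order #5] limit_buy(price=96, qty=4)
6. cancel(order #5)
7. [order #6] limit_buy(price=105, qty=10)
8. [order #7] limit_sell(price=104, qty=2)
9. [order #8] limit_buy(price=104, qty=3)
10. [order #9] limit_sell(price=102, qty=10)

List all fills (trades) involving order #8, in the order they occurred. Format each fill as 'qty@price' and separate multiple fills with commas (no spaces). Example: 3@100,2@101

Answer: 2@104

Derivation:
After op 1 [order #1] market_buy(qty=3): fills=none; bids=[-] asks=[-]
After op 2 [order #2] market_buy(qty=8): fills=none; bids=[-] asks=[-]
After op 3 [order #3] limit_buy(price=102, qty=3): fills=none; bids=[#3:3@102] asks=[-]
After op 4 [order #4] market_buy(qty=4): fills=none; bids=[#3:3@102] asks=[-]
After op 5 [order #5] limit_buy(price=96, qty=4): fills=none; bids=[#3:3@102 #5:4@96] asks=[-]
After op 6 cancel(order #5): fills=none; bids=[#3:3@102] asks=[-]
After op 7 [order #6] limit_buy(price=105, qty=10): fills=none; bids=[#6:10@105 #3:3@102] asks=[-]
After op 8 [order #7] limit_sell(price=104, qty=2): fills=#6x#7:2@105; bids=[#6:8@105 #3:3@102] asks=[-]
After op 9 [order #8] limit_buy(price=104, qty=3): fills=none; bids=[#6:8@105 #8:3@104 #3:3@102] asks=[-]
After op 10 [order #9] limit_sell(price=102, qty=10): fills=#6x#9:8@105 #8x#9:2@104; bids=[#8:1@104 #3:3@102] asks=[-]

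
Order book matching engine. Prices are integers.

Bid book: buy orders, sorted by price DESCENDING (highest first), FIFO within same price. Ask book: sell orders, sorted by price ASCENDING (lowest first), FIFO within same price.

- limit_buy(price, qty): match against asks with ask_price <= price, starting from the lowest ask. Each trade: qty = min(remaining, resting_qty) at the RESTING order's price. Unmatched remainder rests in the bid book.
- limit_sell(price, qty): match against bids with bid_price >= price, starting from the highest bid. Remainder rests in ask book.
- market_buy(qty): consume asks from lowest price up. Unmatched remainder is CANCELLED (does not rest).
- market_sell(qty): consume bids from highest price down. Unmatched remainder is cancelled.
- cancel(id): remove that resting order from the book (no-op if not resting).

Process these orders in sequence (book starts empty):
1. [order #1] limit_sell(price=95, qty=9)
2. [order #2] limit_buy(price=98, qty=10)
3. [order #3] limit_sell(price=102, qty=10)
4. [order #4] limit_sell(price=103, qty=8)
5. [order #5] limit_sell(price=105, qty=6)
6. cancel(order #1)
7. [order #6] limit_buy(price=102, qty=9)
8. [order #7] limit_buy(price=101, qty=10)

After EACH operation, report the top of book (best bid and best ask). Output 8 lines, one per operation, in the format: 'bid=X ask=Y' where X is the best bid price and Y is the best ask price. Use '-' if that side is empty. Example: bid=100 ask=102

After op 1 [order #1] limit_sell(price=95, qty=9): fills=none; bids=[-] asks=[#1:9@95]
After op 2 [order #2] limit_buy(price=98, qty=10): fills=#2x#1:9@95; bids=[#2:1@98] asks=[-]
After op 3 [order #3] limit_sell(price=102, qty=10): fills=none; bids=[#2:1@98] asks=[#3:10@102]
After op 4 [order #4] limit_sell(price=103, qty=8): fills=none; bids=[#2:1@98] asks=[#3:10@102 #4:8@103]
After op 5 [order #5] limit_sell(price=105, qty=6): fills=none; bids=[#2:1@98] asks=[#3:10@102 #4:8@103 #5:6@105]
After op 6 cancel(order #1): fills=none; bids=[#2:1@98] asks=[#3:10@102 #4:8@103 #5:6@105]
After op 7 [order #6] limit_buy(price=102, qty=9): fills=#6x#3:9@102; bids=[#2:1@98] asks=[#3:1@102 #4:8@103 #5:6@105]
After op 8 [order #7] limit_buy(price=101, qty=10): fills=none; bids=[#7:10@101 #2:1@98] asks=[#3:1@102 #4:8@103 #5:6@105]

Answer: bid=- ask=95
bid=98 ask=-
bid=98 ask=102
bid=98 ask=102
bid=98 ask=102
bid=98 ask=102
bid=98 ask=102
bid=101 ask=102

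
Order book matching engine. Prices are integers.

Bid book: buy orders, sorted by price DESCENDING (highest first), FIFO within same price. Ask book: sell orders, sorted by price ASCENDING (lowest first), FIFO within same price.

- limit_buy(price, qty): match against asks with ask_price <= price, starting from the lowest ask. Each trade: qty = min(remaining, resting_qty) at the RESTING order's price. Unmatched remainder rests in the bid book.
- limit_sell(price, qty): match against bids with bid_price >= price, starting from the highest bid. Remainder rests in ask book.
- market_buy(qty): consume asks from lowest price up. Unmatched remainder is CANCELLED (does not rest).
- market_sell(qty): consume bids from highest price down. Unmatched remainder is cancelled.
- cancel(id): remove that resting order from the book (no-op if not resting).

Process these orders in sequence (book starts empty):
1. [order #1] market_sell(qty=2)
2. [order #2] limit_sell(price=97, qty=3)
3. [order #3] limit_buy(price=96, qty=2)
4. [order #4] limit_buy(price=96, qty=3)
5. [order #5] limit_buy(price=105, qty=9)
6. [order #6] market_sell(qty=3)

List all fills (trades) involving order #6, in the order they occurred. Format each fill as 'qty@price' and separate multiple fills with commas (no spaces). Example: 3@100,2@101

After op 1 [order #1] market_sell(qty=2): fills=none; bids=[-] asks=[-]
After op 2 [order #2] limit_sell(price=97, qty=3): fills=none; bids=[-] asks=[#2:3@97]
After op 3 [order #3] limit_buy(price=96, qty=2): fills=none; bids=[#3:2@96] asks=[#2:3@97]
After op 4 [order #4] limit_buy(price=96, qty=3): fills=none; bids=[#3:2@96 #4:3@96] asks=[#2:3@97]
After op 5 [order #5] limit_buy(price=105, qty=9): fills=#5x#2:3@97; bids=[#5:6@105 #3:2@96 #4:3@96] asks=[-]
After op 6 [order #6] market_sell(qty=3): fills=#5x#6:3@105; bids=[#5:3@105 #3:2@96 #4:3@96] asks=[-]

Answer: 3@105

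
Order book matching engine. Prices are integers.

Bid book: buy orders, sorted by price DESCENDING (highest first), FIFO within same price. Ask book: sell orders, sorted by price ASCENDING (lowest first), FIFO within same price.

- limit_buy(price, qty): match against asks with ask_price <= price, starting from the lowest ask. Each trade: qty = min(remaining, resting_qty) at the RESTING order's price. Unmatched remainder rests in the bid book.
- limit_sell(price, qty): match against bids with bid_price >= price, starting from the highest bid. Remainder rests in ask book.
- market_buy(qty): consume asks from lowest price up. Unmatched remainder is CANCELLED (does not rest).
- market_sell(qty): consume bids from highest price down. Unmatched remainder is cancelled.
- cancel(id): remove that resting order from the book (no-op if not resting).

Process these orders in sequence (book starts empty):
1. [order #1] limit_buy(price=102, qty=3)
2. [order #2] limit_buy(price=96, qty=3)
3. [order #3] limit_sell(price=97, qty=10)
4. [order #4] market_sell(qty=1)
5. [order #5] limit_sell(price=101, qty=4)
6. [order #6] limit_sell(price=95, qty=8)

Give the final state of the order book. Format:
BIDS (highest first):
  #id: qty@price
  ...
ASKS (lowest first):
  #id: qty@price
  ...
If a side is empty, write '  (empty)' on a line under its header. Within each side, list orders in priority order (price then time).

After op 1 [order #1] limit_buy(price=102, qty=3): fills=none; bids=[#1:3@102] asks=[-]
After op 2 [order #2] limit_buy(price=96, qty=3): fills=none; bids=[#1:3@102 #2:3@96] asks=[-]
After op 3 [order #3] limit_sell(price=97, qty=10): fills=#1x#3:3@102; bids=[#2:3@96] asks=[#3:7@97]
After op 4 [order #4] market_sell(qty=1): fills=#2x#4:1@96; bids=[#2:2@96] asks=[#3:7@97]
After op 5 [order #5] limit_sell(price=101, qty=4): fills=none; bids=[#2:2@96] asks=[#3:7@97 #5:4@101]
After op 6 [order #6] limit_sell(price=95, qty=8): fills=#2x#6:2@96; bids=[-] asks=[#6:6@95 #3:7@97 #5:4@101]

Answer: BIDS (highest first):
  (empty)
ASKS (lowest first):
  #6: 6@95
  #3: 7@97
  #5: 4@101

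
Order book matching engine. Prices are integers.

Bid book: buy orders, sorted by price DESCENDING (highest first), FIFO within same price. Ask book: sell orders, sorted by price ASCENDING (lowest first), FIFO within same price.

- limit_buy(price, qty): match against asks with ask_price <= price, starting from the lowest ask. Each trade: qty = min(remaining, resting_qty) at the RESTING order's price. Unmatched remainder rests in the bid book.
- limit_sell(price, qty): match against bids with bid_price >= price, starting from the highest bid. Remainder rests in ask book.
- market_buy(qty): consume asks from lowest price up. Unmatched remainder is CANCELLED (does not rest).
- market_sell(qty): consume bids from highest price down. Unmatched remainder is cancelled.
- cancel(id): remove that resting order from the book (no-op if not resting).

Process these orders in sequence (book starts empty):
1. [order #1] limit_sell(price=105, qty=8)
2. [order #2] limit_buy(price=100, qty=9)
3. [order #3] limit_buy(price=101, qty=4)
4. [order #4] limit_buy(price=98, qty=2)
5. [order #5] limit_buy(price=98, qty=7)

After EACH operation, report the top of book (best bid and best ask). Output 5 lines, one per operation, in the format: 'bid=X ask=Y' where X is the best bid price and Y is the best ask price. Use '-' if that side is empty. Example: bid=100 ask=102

After op 1 [order #1] limit_sell(price=105, qty=8): fills=none; bids=[-] asks=[#1:8@105]
After op 2 [order #2] limit_buy(price=100, qty=9): fills=none; bids=[#2:9@100] asks=[#1:8@105]
After op 3 [order #3] limit_buy(price=101, qty=4): fills=none; bids=[#3:4@101 #2:9@100] asks=[#1:8@105]
After op 4 [order #4] limit_buy(price=98, qty=2): fills=none; bids=[#3:4@101 #2:9@100 #4:2@98] asks=[#1:8@105]
After op 5 [order #5] limit_buy(price=98, qty=7): fills=none; bids=[#3:4@101 #2:9@100 #4:2@98 #5:7@98] asks=[#1:8@105]

Answer: bid=- ask=105
bid=100 ask=105
bid=101 ask=105
bid=101 ask=105
bid=101 ask=105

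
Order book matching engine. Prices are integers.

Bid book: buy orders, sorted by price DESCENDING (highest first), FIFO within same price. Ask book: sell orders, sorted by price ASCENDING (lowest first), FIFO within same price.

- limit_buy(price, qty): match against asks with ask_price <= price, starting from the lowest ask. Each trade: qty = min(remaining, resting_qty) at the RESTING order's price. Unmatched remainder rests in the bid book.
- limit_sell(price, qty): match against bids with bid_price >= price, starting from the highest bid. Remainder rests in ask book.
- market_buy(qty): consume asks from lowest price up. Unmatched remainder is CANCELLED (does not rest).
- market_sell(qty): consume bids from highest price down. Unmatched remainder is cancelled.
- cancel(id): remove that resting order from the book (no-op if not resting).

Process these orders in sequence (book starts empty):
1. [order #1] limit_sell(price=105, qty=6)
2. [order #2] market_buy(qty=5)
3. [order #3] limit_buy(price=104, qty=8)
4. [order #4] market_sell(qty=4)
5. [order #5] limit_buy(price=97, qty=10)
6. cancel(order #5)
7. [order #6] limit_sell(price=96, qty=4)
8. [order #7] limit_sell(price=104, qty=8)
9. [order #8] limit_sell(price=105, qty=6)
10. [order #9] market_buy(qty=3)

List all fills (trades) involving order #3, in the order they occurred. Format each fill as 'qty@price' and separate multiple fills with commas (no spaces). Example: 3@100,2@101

Answer: 4@104,4@104

Derivation:
After op 1 [order #1] limit_sell(price=105, qty=6): fills=none; bids=[-] asks=[#1:6@105]
After op 2 [order #2] market_buy(qty=5): fills=#2x#1:5@105; bids=[-] asks=[#1:1@105]
After op 3 [order #3] limit_buy(price=104, qty=8): fills=none; bids=[#3:8@104] asks=[#1:1@105]
After op 4 [order #4] market_sell(qty=4): fills=#3x#4:4@104; bids=[#3:4@104] asks=[#1:1@105]
After op 5 [order #5] limit_buy(price=97, qty=10): fills=none; bids=[#3:4@104 #5:10@97] asks=[#1:1@105]
After op 6 cancel(order #5): fills=none; bids=[#3:4@104] asks=[#1:1@105]
After op 7 [order #6] limit_sell(price=96, qty=4): fills=#3x#6:4@104; bids=[-] asks=[#1:1@105]
After op 8 [order #7] limit_sell(price=104, qty=8): fills=none; bids=[-] asks=[#7:8@104 #1:1@105]
After op 9 [order #8] limit_sell(price=105, qty=6): fills=none; bids=[-] asks=[#7:8@104 #1:1@105 #8:6@105]
After op 10 [order #9] market_buy(qty=3): fills=#9x#7:3@104; bids=[-] asks=[#7:5@104 #1:1@105 #8:6@105]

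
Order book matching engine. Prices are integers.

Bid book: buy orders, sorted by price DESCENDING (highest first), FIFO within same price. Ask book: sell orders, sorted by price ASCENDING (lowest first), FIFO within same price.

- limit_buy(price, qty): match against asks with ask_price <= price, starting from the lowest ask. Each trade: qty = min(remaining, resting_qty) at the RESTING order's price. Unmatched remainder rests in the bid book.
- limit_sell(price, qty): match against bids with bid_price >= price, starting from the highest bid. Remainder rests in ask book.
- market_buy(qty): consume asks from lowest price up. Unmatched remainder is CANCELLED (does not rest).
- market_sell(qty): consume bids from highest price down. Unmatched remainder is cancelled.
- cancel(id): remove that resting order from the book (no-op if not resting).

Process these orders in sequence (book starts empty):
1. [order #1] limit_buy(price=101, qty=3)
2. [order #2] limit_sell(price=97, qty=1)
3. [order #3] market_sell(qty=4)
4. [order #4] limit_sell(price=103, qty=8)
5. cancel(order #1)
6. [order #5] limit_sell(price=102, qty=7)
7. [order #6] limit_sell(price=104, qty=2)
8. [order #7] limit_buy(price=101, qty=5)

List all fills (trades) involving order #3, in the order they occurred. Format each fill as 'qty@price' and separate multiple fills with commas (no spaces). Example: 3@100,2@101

Answer: 2@101

Derivation:
After op 1 [order #1] limit_buy(price=101, qty=3): fills=none; bids=[#1:3@101] asks=[-]
After op 2 [order #2] limit_sell(price=97, qty=1): fills=#1x#2:1@101; bids=[#1:2@101] asks=[-]
After op 3 [order #3] market_sell(qty=4): fills=#1x#3:2@101; bids=[-] asks=[-]
After op 4 [order #4] limit_sell(price=103, qty=8): fills=none; bids=[-] asks=[#4:8@103]
After op 5 cancel(order #1): fills=none; bids=[-] asks=[#4:8@103]
After op 6 [order #5] limit_sell(price=102, qty=7): fills=none; bids=[-] asks=[#5:7@102 #4:8@103]
After op 7 [order #6] limit_sell(price=104, qty=2): fills=none; bids=[-] asks=[#5:7@102 #4:8@103 #6:2@104]
After op 8 [order #7] limit_buy(price=101, qty=5): fills=none; bids=[#7:5@101] asks=[#5:7@102 #4:8@103 #6:2@104]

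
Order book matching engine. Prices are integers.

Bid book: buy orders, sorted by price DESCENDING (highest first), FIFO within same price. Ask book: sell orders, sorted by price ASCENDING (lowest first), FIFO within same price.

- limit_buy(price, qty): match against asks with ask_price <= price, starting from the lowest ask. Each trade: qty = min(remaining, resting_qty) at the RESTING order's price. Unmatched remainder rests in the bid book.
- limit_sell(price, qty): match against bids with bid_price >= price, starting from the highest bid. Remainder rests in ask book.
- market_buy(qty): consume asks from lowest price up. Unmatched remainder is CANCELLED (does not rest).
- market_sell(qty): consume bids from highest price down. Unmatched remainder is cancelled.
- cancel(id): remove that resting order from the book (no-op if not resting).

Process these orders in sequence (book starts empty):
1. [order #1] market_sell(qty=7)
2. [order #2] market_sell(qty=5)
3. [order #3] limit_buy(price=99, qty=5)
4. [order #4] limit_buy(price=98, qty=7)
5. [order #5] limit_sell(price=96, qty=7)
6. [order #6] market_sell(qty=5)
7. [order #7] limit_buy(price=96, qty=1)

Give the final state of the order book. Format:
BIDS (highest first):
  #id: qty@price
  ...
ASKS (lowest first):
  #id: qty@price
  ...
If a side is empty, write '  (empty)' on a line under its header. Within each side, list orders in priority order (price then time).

Answer: BIDS (highest first):
  #7: 1@96
ASKS (lowest first):
  (empty)

Derivation:
After op 1 [order #1] market_sell(qty=7): fills=none; bids=[-] asks=[-]
After op 2 [order #2] market_sell(qty=5): fills=none; bids=[-] asks=[-]
After op 3 [order #3] limit_buy(price=99, qty=5): fills=none; bids=[#3:5@99] asks=[-]
After op 4 [order #4] limit_buy(price=98, qty=7): fills=none; bids=[#3:5@99 #4:7@98] asks=[-]
After op 5 [order #5] limit_sell(price=96, qty=7): fills=#3x#5:5@99 #4x#5:2@98; bids=[#4:5@98] asks=[-]
After op 6 [order #6] market_sell(qty=5): fills=#4x#6:5@98; bids=[-] asks=[-]
After op 7 [order #7] limit_buy(price=96, qty=1): fills=none; bids=[#7:1@96] asks=[-]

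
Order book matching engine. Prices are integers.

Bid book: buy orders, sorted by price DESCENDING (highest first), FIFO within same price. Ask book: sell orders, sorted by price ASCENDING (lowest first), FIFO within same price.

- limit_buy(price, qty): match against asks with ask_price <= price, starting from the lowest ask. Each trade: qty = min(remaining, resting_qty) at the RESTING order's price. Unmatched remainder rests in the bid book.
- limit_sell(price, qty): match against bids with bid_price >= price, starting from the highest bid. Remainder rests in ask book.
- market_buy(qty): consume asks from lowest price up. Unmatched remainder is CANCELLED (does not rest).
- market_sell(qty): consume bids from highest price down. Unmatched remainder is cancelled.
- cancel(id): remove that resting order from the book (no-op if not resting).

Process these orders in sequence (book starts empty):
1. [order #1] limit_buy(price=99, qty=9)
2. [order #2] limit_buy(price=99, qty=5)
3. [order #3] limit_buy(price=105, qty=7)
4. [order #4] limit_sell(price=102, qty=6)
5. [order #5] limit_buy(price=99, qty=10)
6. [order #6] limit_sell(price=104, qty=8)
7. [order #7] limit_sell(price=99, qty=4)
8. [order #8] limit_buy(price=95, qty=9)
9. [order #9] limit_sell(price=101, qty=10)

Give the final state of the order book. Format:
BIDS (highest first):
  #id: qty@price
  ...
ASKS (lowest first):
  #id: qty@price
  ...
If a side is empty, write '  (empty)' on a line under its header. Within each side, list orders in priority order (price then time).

After op 1 [order #1] limit_buy(price=99, qty=9): fills=none; bids=[#1:9@99] asks=[-]
After op 2 [order #2] limit_buy(price=99, qty=5): fills=none; bids=[#1:9@99 #2:5@99] asks=[-]
After op 3 [order #3] limit_buy(price=105, qty=7): fills=none; bids=[#3:7@105 #1:9@99 #2:5@99] asks=[-]
After op 4 [order #4] limit_sell(price=102, qty=6): fills=#3x#4:6@105; bids=[#3:1@105 #1:9@99 #2:5@99] asks=[-]
After op 5 [order #5] limit_buy(price=99, qty=10): fills=none; bids=[#3:1@105 #1:9@99 #2:5@99 #5:10@99] asks=[-]
After op 6 [order #6] limit_sell(price=104, qty=8): fills=#3x#6:1@105; bids=[#1:9@99 #2:5@99 #5:10@99] asks=[#6:7@104]
After op 7 [order #7] limit_sell(price=99, qty=4): fills=#1x#7:4@99; bids=[#1:5@99 #2:5@99 #5:10@99] asks=[#6:7@104]
After op 8 [order #8] limit_buy(price=95, qty=9): fills=none; bids=[#1:5@99 #2:5@99 #5:10@99 #8:9@95] asks=[#6:7@104]
After op 9 [order #9] limit_sell(price=101, qty=10): fills=none; bids=[#1:5@99 #2:5@99 #5:10@99 #8:9@95] asks=[#9:10@101 #6:7@104]

Answer: BIDS (highest first):
  #1: 5@99
  #2: 5@99
  #5: 10@99
  #8: 9@95
ASKS (lowest first):
  #9: 10@101
  #6: 7@104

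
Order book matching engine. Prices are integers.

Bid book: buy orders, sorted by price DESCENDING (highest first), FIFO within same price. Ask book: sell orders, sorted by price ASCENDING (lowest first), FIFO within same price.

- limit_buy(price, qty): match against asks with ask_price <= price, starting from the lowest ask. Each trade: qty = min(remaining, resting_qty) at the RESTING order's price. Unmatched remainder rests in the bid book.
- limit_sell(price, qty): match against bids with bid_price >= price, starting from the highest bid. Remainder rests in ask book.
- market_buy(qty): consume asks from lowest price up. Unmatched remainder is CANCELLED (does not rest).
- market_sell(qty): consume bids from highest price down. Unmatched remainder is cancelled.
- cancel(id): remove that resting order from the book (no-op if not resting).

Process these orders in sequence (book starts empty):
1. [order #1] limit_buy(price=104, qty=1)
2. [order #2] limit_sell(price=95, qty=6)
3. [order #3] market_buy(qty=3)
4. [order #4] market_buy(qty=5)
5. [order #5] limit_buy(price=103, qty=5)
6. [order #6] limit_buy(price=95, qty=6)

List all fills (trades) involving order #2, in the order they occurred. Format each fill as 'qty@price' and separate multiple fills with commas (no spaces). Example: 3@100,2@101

Answer: 1@104,3@95,2@95

Derivation:
After op 1 [order #1] limit_buy(price=104, qty=1): fills=none; bids=[#1:1@104] asks=[-]
After op 2 [order #2] limit_sell(price=95, qty=6): fills=#1x#2:1@104; bids=[-] asks=[#2:5@95]
After op 3 [order #3] market_buy(qty=3): fills=#3x#2:3@95; bids=[-] asks=[#2:2@95]
After op 4 [order #4] market_buy(qty=5): fills=#4x#2:2@95; bids=[-] asks=[-]
After op 5 [order #5] limit_buy(price=103, qty=5): fills=none; bids=[#5:5@103] asks=[-]
After op 6 [order #6] limit_buy(price=95, qty=6): fills=none; bids=[#5:5@103 #6:6@95] asks=[-]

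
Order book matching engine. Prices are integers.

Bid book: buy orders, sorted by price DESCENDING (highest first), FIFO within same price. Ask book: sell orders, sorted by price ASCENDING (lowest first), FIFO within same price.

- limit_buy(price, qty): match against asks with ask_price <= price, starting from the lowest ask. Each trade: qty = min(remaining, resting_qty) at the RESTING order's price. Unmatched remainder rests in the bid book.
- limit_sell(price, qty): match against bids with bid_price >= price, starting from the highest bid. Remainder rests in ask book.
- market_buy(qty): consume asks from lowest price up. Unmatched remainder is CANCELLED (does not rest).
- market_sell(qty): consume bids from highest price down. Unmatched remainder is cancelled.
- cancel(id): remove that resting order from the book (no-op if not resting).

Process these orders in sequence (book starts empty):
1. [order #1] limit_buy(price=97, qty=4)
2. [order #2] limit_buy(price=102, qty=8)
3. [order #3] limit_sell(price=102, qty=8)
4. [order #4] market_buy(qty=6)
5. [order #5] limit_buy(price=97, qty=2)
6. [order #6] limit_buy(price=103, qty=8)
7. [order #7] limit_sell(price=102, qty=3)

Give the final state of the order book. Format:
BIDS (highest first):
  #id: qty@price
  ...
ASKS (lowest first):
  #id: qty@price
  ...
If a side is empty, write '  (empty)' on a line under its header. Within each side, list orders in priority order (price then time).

After op 1 [order #1] limit_buy(price=97, qty=4): fills=none; bids=[#1:4@97] asks=[-]
After op 2 [order #2] limit_buy(price=102, qty=8): fills=none; bids=[#2:8@102 #1:4@97] asks=[-]
After op 3 [order #3] limit_sell(price=102, qty=8): fills=#2x#3:8@102; bids=[#1:4@97] asks=[-]
After op 4 [order #4] market_buy(qty=6): fills=none; bids=[#1:4@97] asks=[-]
After op 5 [order #5] limit_buy(price=97, qty=2): fills=none; bids=[#1:4@97 #5:2@97] asks=[-]
After op 6 [order #6] limit_buy(price=103, qty=8): fills=none; bids=[#6:8@103 #1:4@97 #5:2@97] asks=[-]
After op 7 [order #7] limit_sell(price=102, qty=3): fills=#6x#7:3@103; bids=[#6:5@103 #1:4@97 #5:2@97] asks=[-]

Answer: BIDS (highest first):
  #6: 5@103
  #1: 4@97
  #5: 2@97
ASKS (lowest first):
  (empty)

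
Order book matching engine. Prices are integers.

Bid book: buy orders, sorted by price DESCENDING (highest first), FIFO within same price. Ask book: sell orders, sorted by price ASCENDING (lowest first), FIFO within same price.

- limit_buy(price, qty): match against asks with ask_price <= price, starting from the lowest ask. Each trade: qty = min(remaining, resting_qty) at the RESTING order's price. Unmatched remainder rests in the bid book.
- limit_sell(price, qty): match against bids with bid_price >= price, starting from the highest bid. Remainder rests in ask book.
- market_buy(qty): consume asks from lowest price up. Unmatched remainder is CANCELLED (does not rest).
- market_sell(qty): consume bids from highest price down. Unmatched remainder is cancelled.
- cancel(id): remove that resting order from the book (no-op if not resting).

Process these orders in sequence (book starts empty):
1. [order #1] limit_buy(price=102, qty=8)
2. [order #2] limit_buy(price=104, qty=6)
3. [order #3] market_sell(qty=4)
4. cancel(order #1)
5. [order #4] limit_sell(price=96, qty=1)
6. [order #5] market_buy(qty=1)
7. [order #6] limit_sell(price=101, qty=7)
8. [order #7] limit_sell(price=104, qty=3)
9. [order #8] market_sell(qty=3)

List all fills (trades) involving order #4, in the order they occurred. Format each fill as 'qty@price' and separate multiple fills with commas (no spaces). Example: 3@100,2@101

Answer: 1@104

Derivation:
After op 1 [order #1] limit_buy(price=102, qty=8): fills=none; bids=[#1:8@102] asks=[-]
After op 2 [order #2] limit_buy(price=104, qty=6): fills=none; bids=[#2:6@104 #1:8@102] asks=[-]
After op 3 [order #3] market_sell(qty=4): fills=#2x#3:4@104; bids=[#2:2@104 #1:8@102] asks=[-]
After op 4 cancel(order #1): fills=none; bids=[#2:2@104] asks=[-]
After op 5 [order #4] limit_sell(price=96, qty=1): fills=#2x#4:1@104; bids=[#2:1@104] asks=[-]
After op 6 [order #5] market_buy(qty=1): fills=none; bids=[#2:1@104] asks=[-]
After op 7 [order #6] limit_sell(price=101, qty=7): fills=#2x#6:1@104; bids=[-] asks=[#6:6@101]
After op 8 [order #7] limit_sell(price=104, qty=3): fills=none; bids=[-] asks=[#6:6@101 #7:3@104]
After op 9 [order #8] market_sell(qty=3): fills=none; bids=[-] asks=[#6:6@101 #7:3@104]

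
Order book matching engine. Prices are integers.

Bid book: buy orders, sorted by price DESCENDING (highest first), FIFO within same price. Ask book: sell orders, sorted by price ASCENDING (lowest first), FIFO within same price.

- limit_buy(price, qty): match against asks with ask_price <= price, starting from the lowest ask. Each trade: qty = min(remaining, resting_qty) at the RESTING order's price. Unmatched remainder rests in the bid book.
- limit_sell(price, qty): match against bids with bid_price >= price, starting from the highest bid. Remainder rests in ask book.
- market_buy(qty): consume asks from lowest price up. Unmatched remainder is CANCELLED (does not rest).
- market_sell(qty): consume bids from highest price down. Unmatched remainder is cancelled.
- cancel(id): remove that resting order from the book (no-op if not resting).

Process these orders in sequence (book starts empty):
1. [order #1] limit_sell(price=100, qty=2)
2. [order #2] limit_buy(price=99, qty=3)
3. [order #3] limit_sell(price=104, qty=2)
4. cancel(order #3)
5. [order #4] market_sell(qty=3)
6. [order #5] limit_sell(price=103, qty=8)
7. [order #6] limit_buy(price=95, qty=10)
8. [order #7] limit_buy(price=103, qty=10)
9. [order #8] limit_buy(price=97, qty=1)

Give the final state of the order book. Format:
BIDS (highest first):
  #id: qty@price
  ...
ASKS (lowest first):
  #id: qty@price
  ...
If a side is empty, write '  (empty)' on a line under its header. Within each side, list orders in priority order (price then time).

Answer: BIDS (highest first):
  #8: 1@97
  #6: 10@95
ASKS (lowest first):
  (empty)

Derivation:
After op 1 [order #1] limit_sell(price=100, qty=2): fills=none; bids=[-] asks=[#1:2@100]
After op 2 [order #2] limit_buy(price=99, qty=3): fills=none; bids=[#2:3@99] asks=[#1:2@100]
After op 3 [order #3] limit_sell(price=104, qty=2): fills=none; bids=[#2:3@99] asks=[#1:2@100 #3:2@104]
After op 4 cancel(order #3): fills=none; bids=[#2:3@99] asks=[#1:2@100]
After op 5 [order #4] market_sell(qty=3): fills=#2x#4:3@99; bids=[-] asks=[#1:2@100]
After op 6 [order #5] limit_sell(price=103, qty=8): fills=none; bids=[-] asks=[#1:2@100 #5:8@103]
After op 7 [order #6] limit_buy(price=95, qty=10): fills=none; bids=[#6:10@95] asks=[#1:2@100 #5:8@103]
After op 8 [order #7] limit_buy(price=103, qty=10): fills=#7x#1:2@100 #7x#5:8@103; bids=[#6:10@95] asks=[-]
After op 9 [order #8] limit_buy(price=97, qty=1): fills=none; bids=[#8:1@97 #6:10@95] asks=[-]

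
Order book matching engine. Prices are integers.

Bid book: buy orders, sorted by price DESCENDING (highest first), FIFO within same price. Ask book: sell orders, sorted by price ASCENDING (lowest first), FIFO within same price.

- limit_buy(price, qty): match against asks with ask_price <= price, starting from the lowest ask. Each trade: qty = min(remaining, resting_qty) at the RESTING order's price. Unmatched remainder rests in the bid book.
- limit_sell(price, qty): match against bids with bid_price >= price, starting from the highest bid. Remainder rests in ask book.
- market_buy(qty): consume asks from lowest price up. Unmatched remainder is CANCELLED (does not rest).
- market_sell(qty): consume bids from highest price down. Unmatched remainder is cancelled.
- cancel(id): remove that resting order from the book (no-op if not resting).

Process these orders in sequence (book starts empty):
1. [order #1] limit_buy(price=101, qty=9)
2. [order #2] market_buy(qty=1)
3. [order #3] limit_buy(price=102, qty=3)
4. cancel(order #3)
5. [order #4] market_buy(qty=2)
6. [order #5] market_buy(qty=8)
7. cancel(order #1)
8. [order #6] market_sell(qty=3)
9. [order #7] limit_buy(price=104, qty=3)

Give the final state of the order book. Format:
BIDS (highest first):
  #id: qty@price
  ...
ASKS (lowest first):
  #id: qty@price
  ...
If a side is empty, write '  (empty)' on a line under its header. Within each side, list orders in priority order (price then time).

After op 1 [order #1] limit_buy(price=101, qty=9): fills=none; bids=[#1:9@101] asks=[-]
After op 2 [order #2] market_buy(qty=1): fills=none; bids=[#1:9@101] asks=[-]
After op 3 [order #3] limit_buy(price=102, qty=3): fills=none; bids=[#3:3@102 #1:9@101] asks=[-]
After op 4 cancel(order #3): fills=none; bids=[#1:9@101] asks=[-]
After op 5 [order #4] market_buy(qty=2): fills=none; bids=[#1:9@101] asks=[-]
After op 6 [order #5] market_buy(qty=8): fills=none; bids=[#1:9@101] asks=[-]
After op 7 cancel(order #1): fills=none; bids=[-] asks=[-]
After op 8 [order #6] market_sell(qty=3): fills=none; bids=[-] asks=[-]
After op 9 [order #7] limit_buy(price=104, qty=3): fills=none; bids=[#7:3@104] asks=[-]

Answer: BIDS (highest first):
  #7: 3@104
ASKS (lowest first):
  (empty)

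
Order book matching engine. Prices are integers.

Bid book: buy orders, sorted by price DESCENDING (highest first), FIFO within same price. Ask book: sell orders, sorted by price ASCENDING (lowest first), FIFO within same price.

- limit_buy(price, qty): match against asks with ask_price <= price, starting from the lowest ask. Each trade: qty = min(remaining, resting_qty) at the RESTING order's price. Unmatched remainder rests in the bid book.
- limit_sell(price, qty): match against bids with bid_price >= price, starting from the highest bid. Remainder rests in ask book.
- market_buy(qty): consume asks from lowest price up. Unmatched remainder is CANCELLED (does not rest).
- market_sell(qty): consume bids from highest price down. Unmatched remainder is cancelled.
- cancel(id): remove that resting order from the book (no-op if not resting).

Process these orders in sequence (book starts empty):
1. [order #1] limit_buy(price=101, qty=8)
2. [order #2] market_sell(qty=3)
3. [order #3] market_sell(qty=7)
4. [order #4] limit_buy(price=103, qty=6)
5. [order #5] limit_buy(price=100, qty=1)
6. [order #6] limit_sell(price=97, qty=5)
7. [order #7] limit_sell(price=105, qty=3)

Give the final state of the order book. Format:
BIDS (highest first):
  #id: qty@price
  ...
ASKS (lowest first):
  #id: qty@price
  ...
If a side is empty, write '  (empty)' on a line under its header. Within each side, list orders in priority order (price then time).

Answer: BIDS (highest first):
  #4: 1@103
  #5: 1@100
ASKS (lowest first):
  #7: 3@105

Derivation:
After op 1 [order #1] limit_buy(price=101, qty=8): fills=none; bids=[#1:8@101] asks=[-]
After op 2 [order #2] market_sell(qty=3): fills=#1x#2:3@101; bids=[#1:5@101] asks=[-]
After op 3 [order #3] market_sell(qty=7): fills=#1x#3:5@101; bids=[-] asks=[-]
After op 4 [order #4] limit_buy(price=103, qty=6): fills=none; bids=[#4:6@103] asks=[-]
After op 5 [order #5] limit_buy(price=100, qty=1): fills=none; bids=[#4:6@103 #5:1@100] asks=[-]
After op 6 [order #6] limit_sell(price=97, qty=5): fills=#4x#6:5@103; bids=[#4:1@103 #5:1@100] asks=[-]
After op 7 [order #7] limit_sell(price=105, qty=3): fills=none; bids=[#4:1@103 #5:1@100] asks=[#7:3@105]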